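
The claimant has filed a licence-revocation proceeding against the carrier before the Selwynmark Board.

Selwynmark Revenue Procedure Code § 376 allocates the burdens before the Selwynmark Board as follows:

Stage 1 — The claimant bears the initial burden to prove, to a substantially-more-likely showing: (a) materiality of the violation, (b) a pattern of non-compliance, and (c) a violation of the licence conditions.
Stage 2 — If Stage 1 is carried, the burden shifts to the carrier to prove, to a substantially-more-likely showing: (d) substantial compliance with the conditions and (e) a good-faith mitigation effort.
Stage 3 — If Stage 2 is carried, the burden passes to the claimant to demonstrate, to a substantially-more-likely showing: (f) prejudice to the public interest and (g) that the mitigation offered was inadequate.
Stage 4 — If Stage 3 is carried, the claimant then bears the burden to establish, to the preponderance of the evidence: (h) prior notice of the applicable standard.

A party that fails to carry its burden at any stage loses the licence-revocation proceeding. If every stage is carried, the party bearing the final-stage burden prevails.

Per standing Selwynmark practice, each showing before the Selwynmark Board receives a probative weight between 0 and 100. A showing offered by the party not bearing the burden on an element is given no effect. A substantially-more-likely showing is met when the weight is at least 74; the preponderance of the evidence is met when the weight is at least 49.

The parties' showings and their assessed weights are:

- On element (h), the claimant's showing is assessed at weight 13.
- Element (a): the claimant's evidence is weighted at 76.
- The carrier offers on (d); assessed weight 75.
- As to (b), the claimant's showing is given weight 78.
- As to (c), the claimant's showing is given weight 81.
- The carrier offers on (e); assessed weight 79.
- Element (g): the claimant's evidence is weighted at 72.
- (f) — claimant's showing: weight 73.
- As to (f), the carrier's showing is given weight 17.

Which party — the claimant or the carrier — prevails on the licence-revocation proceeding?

carrier

Stage 1 — burden on claimant; standard: a substantially-more-likely showing (weight is at least 74).
    (a): 76 ≥ 74 [met]
    (b): 78 ≥ 74 [met]
    (c): 81 ≥ 74 [met]
  The claimant carries Stage 1; the carrier now bears the burden.
Stage 2 — burden on carrier; standard: a substantially-more-likely showing (weight is at least 74).
    (d): 75 ≥ 74 [met]
    (e): 79 ≥ 74 [met]
  The carrier carries Stage 2; the claimant now bears the burden.
Stage 3 — burden on claimant; standard: a substantially-more-likely showing (weight is at least 74).
    (f): 73 (carrier's 17 disregarded) < 74 [not met]
    (g): 72 < 74 [not met]
  Stage 3 not carried; the claimant fails its burden.
The analysis ends at Stage 3; the carrier prevails.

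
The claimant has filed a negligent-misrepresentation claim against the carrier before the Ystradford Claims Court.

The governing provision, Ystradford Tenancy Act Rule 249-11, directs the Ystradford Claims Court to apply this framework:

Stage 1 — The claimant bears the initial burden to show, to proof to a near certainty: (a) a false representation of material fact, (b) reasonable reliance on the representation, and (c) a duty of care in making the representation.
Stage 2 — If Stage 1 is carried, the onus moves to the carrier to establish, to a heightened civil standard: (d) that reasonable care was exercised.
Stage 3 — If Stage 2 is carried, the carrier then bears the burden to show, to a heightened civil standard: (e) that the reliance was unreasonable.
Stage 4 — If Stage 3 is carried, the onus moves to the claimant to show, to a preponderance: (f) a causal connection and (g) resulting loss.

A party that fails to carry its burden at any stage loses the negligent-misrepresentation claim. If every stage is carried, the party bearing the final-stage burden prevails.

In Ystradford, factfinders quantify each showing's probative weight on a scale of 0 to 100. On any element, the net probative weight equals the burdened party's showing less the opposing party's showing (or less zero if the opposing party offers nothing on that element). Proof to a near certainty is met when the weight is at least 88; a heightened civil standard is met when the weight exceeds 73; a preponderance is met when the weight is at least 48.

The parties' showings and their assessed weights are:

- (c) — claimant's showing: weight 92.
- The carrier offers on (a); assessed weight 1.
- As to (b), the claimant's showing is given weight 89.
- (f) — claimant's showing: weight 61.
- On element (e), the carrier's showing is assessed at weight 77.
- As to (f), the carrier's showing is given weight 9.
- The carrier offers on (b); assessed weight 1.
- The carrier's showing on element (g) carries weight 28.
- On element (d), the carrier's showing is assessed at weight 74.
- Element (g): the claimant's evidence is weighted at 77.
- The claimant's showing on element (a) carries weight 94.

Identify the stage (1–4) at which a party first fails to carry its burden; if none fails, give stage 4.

At Stage 1 the claimant must meet proof to a near certainty (weight is at least 88): on (a) the weight is 94 less the opposing 1 gives net 93, ≥ 88, so (a) meets the standard; on (b) the weight is 89 less the opposing 1 gives net 88, which does reach 88, so (b) meets the standard; on (c) the weight is 92, which does reach 88, so (c) meets the standard.
  All elements met. The burden passes to the carrier.
At Stage 2 the carrier must meet a heightened civil standard (weight exceeds 73): on (d) the weight is 74, which does exceed 73, so (d) meets the standard.
  Stage 2 is satisfied; the carrier continues to bear the burden.
At Stage 3 the carrier must meet a heightened civil standard (weight exceeds 73): on (e) the weight is 77, which does exceed 73, so (e) meets the standard.
  The carrier carries Stage 3; the claimant now bears the burden.
At Stage 4 the claimant must meet a preponderance (weight is at least 48): on (f) the weight is 61 less the opposing 9 gives net 52, ≥ 48, so (f) meets the standard; on (g) the weight is 77 less the opposing 28 gives net 49, ≥ 48, so (g) meets the standard.
  The claimant carries the last stage.
All stages carried — the claimant prevails.

stage 4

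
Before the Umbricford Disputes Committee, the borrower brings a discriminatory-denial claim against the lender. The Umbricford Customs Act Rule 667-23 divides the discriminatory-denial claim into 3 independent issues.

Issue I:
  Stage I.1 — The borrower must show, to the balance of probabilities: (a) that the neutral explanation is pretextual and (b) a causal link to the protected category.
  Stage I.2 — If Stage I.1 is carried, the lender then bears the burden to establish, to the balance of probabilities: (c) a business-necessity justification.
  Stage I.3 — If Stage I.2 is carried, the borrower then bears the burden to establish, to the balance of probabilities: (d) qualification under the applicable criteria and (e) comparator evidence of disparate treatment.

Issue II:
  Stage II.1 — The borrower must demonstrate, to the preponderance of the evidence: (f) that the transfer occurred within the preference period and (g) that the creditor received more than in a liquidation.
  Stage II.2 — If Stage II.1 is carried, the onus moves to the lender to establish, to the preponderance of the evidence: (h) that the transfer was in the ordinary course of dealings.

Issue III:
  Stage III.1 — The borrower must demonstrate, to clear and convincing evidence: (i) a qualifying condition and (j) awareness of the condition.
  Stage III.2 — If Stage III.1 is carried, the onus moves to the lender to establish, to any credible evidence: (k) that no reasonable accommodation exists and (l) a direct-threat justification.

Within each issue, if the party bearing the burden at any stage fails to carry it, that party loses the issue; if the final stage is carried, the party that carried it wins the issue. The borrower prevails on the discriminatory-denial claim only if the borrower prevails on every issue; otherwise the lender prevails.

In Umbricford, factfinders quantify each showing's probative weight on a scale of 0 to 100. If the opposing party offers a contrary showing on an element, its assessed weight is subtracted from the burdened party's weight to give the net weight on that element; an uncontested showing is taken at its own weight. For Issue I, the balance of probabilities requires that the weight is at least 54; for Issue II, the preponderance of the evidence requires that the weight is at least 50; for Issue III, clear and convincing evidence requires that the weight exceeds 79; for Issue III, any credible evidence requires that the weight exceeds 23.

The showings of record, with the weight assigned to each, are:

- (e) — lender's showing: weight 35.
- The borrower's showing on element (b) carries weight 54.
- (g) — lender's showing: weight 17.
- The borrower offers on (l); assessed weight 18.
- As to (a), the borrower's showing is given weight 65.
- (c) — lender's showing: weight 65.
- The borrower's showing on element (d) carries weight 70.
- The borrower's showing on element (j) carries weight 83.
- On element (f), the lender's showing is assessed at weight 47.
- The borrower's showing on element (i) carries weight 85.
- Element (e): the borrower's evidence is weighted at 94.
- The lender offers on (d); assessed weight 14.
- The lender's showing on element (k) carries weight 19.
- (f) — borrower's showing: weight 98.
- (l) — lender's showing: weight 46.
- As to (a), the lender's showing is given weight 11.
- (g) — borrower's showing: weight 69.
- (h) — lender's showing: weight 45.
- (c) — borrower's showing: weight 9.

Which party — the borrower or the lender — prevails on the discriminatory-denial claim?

borrower

— Issue I —
Stage I.1 — burden on borrower; standard: the balance of probabilities (weight is at least 54).
    (a): 65 − 11 = 54 ≥ 54 [met]
    (b): 54 ≥ 54 [met]
  All elements met. The burden passes to the lender.
Stage I.2 — burden on lender; standard: the balance of probabilities (weight is at least 54).
    (c): 65 − 9 = 56 ≥ 54 [met]
  Stage I.2 is satisfied; the onus moves to the borrower.
Stage I.3 — burden on borrower; standard: the balance of probabilities (weight is at least 54).
    (d): 70 − 14 = 56 ≥ 54 [met]
    (e): 94 − 35 = 59 ≥ 54 [met]
  Stage I.3 carried; the final stage is satisfied.
With every stage satisfied, the borrower prevails on this issue.
— Issue II —
Stage II.1 (borrower, the preponderance of the evidence, weight is at least 50): (f) net 98−47=51 ≥ 50 — meets; (g) net 69−17=52 ≥ 50 — meets.
  Stage II.1 carried; the burden shifts to the lender.
Stage II.2 (lender, the preponderance of the evidence, weight is at least 50): (h) 45 < 50 — fails.
  Not every element is met, so the lender fails to carry Stage II.2.
So the borrower prevails on this issue.
— Issue III —
Stage III.1 (borrower, clear and convincing evidence, weight exceeds 79): (i) 85 > 79 — meets; (j) 83 > 79 — meets.
  All elements met. The burden passes to the lender.
Stage III.2 (lender, any credible evidence, weight exceeds 23): (k) 19 ≤ 23 — fails; (l) net 46−18=28 > 23 — meets.
  The lender does not carry Stage III.2.
The analysis ends at Stage III.2; the borrower prevails on this issue.
Per-issue: Issue I → borrower; Issue II → borrower; Issue III → borrower. The borrower must prevail on every issue; overall, the borrower prevails.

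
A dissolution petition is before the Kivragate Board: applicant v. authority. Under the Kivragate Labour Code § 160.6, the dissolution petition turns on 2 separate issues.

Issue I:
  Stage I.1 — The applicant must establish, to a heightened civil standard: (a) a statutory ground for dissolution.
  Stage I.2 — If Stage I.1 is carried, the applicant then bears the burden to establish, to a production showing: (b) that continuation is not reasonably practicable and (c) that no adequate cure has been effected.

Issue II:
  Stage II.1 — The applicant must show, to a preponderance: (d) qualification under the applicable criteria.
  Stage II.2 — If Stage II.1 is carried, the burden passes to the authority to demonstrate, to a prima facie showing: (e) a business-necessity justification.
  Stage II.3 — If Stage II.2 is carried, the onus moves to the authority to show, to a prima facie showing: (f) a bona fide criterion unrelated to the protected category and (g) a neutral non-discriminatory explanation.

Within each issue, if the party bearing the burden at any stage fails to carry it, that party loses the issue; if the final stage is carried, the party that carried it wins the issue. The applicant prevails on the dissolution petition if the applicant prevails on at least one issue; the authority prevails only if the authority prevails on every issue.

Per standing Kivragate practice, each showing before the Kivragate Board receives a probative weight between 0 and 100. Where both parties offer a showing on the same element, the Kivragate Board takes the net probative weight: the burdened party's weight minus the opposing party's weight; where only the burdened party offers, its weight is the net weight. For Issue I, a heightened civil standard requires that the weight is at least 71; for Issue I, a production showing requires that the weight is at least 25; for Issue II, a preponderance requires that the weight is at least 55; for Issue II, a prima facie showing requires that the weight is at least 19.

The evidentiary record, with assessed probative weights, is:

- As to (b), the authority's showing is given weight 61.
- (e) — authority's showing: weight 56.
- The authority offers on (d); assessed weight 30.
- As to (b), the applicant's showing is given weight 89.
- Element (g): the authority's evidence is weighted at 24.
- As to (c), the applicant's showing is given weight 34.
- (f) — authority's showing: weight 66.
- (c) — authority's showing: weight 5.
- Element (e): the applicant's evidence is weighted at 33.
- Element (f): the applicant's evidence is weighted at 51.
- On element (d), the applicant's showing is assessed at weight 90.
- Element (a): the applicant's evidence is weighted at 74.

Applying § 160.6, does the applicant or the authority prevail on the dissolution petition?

— Issue I —
Stage I.1 (applicant, a heightened civil standard, weight is at least 71): (a) 74 ≥ 71 — meets.
  Stage I.1 is satisfied; the applicant continues to bear the burden.
Stage I.2 (applicant, a production showing, weight is at least 25): (b) net 89−61=28 ≥ 25 — meets; (c) net 34−5=29 ≥ 25 — meets.
  The applicant carries the last stage.
All stages carried — the applicant prevails on this issue.
— Issue II —
Stage II.1 — burden on applicant; standard: a preponderance (weight is at least 55).
    (d): 90 − 30 = 60 ≥ 55 [met]
  Stage II.1 carried; the burden shifts to the authority.
Stage II.2 — burden on authority; standard: a prima facie showing (weight is at least 19).
    (e): 56 − 33 = 23 ≥ 19 [met]
  Stage II.2 carried; the burden remains with the authority.
Stage II.3 — burden on authority; standard: a prima facie showing (weight is at least 19).
    (f): 66 − 51 = 15 < 19 [not met]
    (g): 24 ≥ 19 [met]
  Not every element is met, so the authority fails to carry Stage II.3.
The analysis ends at Stage II.3; the applicant prevails on this issue.
Per-issue: Issue I → applicant; Issue II → applicant. The applicant must prevail on at least one issue; overall, the applicant prevails.

applicant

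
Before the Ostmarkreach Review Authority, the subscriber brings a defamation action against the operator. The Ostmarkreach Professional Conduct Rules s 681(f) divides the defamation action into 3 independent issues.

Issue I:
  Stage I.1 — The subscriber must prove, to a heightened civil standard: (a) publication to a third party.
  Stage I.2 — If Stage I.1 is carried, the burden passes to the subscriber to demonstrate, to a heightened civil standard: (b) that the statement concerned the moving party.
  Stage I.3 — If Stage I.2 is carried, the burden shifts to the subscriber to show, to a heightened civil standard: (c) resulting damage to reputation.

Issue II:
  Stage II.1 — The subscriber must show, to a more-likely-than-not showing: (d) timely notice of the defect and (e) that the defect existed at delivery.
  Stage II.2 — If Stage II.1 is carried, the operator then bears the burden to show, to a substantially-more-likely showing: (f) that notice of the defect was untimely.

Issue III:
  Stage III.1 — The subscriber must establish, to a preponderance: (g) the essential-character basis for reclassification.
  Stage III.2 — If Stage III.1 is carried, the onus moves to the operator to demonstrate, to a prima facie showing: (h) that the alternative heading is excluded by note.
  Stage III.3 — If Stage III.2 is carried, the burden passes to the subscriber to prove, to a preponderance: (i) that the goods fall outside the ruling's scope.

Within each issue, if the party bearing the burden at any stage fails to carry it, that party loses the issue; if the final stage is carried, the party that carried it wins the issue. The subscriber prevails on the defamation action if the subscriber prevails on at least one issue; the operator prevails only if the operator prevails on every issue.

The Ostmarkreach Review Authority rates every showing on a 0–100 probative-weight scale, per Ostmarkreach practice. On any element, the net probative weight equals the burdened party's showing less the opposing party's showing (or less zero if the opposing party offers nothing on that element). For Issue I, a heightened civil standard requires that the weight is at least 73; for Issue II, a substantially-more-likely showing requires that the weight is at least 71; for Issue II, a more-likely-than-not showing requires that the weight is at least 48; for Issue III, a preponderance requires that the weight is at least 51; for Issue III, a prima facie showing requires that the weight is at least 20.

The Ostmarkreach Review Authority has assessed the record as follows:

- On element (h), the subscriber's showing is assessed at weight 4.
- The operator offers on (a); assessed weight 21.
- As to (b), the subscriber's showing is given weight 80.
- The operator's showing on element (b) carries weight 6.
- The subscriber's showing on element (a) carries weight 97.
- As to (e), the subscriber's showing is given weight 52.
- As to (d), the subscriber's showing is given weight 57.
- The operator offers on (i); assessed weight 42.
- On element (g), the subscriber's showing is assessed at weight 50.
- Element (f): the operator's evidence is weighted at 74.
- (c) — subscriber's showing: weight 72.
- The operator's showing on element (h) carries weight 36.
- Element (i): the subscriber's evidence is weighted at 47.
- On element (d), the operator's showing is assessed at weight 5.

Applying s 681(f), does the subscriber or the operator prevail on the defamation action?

— Issue I —
Stage I.1 (subscriber, a heightened civil standard, weight is at least 73): (a) net 97−21=76 ≥ 73 — meets.
  All elements met. The subscriber retains the burden for Stage I.2.
Stage I.2 (subscriber, a heightened civil standard, weight is at least 73): (b) net 80−6=74 ≥ 73 — meets.
  All elements met. The subscriber retains the burden for Stage I.3.
Stage I.3 (subscriber, a heightened civil standard, weight is at least 73): (c) 72 < 73 — fails.
  The subscriber does not carry Stage I.3.
So the operator prevails on this issue.
— Issue II —
At Stage II.1 the subscriber must meet a more-likely-than-not showing (weight is at least 48): on (d) the weight is 57 less the opposing 5 gives net 52, which does reach 48, so (d) meets the standard; on (e) the weight is 52, which does reach 48, so (e) meets the standard.
  Stage II.1 is satisfied; the onus moves to the operator.
At Stage II.2 the operator must meet a substantially-more-likely showing (weight is at least 71): on (f) the weight is 74, ≥ 71, so (f) meets the standard.
  The operator carries the last stage.
Every stage carried; the operator prevails on this issue.
— Issue III —
Stage III.1 (subscriber, a preponderance, weight is at least 51): (g) 50 < 51 — fails.
  The subscriber does not carry Stage III.1.
So the operator prevails on this issue.
Per-issue: Issue I → operator; Issue II → operator; Issue III → operator. The subscriber must prevail on at least one issue; overall, the operator prevails.

operator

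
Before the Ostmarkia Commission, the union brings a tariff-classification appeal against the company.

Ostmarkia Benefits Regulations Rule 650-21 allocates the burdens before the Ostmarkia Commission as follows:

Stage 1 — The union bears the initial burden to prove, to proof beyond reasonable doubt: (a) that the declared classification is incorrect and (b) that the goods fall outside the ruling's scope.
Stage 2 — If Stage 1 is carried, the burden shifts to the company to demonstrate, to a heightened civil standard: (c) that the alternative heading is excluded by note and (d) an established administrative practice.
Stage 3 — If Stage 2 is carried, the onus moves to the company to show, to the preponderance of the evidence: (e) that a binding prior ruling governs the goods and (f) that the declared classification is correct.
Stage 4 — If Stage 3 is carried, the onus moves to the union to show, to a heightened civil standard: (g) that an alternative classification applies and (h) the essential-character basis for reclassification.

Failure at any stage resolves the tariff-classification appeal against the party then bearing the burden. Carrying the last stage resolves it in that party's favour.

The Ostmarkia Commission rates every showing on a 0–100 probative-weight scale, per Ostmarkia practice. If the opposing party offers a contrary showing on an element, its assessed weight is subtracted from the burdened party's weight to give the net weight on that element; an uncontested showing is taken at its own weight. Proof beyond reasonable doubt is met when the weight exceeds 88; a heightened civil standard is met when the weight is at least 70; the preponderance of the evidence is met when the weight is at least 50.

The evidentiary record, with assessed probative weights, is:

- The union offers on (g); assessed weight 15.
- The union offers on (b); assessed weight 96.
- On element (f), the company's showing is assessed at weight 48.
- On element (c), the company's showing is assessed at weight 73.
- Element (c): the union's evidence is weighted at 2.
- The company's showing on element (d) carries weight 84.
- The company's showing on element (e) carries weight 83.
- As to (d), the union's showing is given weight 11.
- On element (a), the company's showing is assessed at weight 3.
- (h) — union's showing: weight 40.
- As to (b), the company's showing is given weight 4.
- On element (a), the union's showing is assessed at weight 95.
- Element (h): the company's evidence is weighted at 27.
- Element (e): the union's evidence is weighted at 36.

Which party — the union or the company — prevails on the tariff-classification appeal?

Stage 1 — burden on union; standard: proof beyond reasonable doubt (weight exceeds 88).
    (a): 95 − 3 = 92 > 88 [met]
    (b): 96 − 4 = 92 > 88 [met]
  Stage 1 is satisfied; the onus moves to the company.
Stage 2 — burden on company; standard: a heightened civil standard (weight is at least 70).
    (c): 73 − 2 = 71 ≥ 70 [met]
    (d): 84 − 11 = 73 ≥ 70 [met]
  Stage 2 is satisfied; the company continues to bear the burden.
Stage 3 — burden on company; standard: the preponderance of the evidence (weight is at least 50).
    (e): 83 − 36 = 47 < 50 [not met]
    (f): 48 < 50 [not met]
  Not every element is met, so the company fails to carry Stage 3.
The union prevails.

union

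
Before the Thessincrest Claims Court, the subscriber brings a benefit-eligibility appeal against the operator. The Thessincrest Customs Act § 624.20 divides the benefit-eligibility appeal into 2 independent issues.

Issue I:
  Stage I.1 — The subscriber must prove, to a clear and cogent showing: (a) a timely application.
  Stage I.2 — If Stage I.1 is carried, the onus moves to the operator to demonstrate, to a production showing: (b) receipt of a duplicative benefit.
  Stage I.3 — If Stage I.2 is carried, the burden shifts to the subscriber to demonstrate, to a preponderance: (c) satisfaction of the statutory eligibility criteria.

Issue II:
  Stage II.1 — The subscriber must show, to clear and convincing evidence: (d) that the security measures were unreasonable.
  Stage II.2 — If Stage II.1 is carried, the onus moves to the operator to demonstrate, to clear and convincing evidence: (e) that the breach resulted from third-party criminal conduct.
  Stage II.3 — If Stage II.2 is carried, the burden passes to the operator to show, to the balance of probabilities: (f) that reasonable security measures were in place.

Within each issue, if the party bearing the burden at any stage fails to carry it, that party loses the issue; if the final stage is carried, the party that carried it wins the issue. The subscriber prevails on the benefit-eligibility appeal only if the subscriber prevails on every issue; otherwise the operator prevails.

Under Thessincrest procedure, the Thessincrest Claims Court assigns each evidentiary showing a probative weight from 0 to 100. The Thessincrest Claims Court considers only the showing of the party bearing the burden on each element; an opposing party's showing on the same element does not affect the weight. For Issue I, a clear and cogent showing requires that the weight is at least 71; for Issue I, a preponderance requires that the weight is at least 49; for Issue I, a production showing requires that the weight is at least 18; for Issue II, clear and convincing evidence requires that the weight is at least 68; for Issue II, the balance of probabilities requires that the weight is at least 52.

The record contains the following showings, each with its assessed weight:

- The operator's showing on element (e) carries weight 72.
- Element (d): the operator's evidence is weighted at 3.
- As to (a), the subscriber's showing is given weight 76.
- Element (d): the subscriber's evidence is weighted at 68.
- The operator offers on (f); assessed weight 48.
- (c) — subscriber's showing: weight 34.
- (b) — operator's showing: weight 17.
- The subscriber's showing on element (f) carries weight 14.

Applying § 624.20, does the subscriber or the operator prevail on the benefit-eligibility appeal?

subscriber

— Issue I —
At Stage I.1 the subscriber must meet a clear and cogent showing (weight is at least 71): on (a) the weight is 76, which does reach 71, so (a) meets the standard.
  All elements met. The burden passes to the operator.
At Stage I.2 the operator must meet a production showing (weight is at least 18): on (b) the weight is 17, which does not reach 18, so (b) does not meet the standard.
  Not every element is met, so the operator fails to carry Stage I.2.
The subscriber prevails on this issue.
— Issue II —
Stage II.1 — burden on subscriber; standard: clear and convincing evidence (weight is at least 68).
    (d): 68 (operator's 3 disregarded) ≥ 68 [met]
  The subscriber carries Stage II.1; the operator now bears the burden.
Stage II.2 — burden on operator; standard: clear and convincing evidence (weight is at least 68).
    (e): 72 ≥ 68 [met]
  Stage II.2 carried; the burden remains with the operator.
Stage II.3 — burden on operator; standard: the balance of probabilities (weight is at least 52).
    (f): 48 (subscriber's 14 disregarded) < 52 [not met]
  Stage II.3 not carried; the operator fails its burden.
So the subscriber prevails on this issue.
Per-issue: Issue I → subscriber; Issue II → subscriber. The subscriber must prevail on every issue; overall, the subscriber prevails.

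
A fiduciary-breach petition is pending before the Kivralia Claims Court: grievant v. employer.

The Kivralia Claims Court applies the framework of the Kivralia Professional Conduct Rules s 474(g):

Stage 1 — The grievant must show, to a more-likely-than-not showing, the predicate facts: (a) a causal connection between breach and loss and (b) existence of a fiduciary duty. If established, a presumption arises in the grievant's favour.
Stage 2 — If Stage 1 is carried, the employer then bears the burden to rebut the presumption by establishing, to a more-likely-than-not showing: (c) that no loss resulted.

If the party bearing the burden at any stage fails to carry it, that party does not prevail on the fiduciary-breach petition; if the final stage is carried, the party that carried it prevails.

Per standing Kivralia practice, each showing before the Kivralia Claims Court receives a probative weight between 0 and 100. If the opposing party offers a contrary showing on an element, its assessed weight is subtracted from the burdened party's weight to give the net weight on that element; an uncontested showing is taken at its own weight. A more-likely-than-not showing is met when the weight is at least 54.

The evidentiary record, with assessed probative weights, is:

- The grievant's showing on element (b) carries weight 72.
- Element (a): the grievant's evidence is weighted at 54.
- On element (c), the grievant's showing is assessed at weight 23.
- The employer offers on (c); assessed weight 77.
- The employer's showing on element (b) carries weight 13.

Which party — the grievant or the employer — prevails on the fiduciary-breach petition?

employer

Stage 1 (grievant, a more-likely-than-not showing, weight is at least 54): (a) 54 ≥ 54 — meets; (b) net 72−13=59 ≥ 54 — meets.
  All elements met. The burden passes to the employer.
Stage 2 (employer, a more-likely-than-not showing, weight is at least 54): (c) net 77−23=54 ≥ 54 — meets.
  All elements met at the final stage.
Every stage carried; the employer prevails.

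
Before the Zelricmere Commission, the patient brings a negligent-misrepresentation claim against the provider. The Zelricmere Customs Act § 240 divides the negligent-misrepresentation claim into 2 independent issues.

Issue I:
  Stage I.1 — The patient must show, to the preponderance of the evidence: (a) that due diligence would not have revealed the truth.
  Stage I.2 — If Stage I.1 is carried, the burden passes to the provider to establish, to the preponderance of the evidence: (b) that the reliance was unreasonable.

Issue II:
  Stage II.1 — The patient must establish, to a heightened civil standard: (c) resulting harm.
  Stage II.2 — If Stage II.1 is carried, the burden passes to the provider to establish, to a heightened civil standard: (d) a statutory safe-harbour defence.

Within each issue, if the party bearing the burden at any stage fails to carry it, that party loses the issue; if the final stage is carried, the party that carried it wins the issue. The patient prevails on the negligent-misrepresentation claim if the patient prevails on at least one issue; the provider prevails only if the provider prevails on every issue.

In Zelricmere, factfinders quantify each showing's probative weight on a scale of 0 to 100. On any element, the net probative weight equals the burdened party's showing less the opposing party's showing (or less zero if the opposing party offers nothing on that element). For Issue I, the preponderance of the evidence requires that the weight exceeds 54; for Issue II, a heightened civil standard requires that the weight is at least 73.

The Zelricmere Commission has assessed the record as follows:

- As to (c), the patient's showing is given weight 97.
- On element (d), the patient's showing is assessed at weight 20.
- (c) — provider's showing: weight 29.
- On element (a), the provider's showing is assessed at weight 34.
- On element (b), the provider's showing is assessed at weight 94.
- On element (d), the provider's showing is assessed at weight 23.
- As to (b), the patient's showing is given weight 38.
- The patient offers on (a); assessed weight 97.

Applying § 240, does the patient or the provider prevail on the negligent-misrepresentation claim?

provider

— Issue I —
At Stage I.1 the patient must meet the preponderance of the evidence (weight exceeds 54): on (a) the weight is 97 less the opposing 34 gives net 63, which does exceed 54, so (a) meets the standard.
  Stage I.1 carried; the burden shifts to the provider.
At Stage I.2 the provider must meet the preponderance of the evidence (weight exceeds 54): on (b) the weight is 94 less the opposing 38 gives net 56, > 54, so (b) meets the standard.
  Stage I.2 carried; the final stage is satisfied.
Every stage carried; the provider prevails on this issue.
— Issue II —
Stage II.1 (patient, a heightened civil standard, weight is at least 73): (c) net 97−29=68 < 73 — fails.
  The patient does not carry Stage II.1.
The analysis ends at Stage II.1; the provider prevails on this issue.
Per-issue: Issue I → provider; Issue II → provider. The patient must prevail on at least one issue; overall, the provider prevails.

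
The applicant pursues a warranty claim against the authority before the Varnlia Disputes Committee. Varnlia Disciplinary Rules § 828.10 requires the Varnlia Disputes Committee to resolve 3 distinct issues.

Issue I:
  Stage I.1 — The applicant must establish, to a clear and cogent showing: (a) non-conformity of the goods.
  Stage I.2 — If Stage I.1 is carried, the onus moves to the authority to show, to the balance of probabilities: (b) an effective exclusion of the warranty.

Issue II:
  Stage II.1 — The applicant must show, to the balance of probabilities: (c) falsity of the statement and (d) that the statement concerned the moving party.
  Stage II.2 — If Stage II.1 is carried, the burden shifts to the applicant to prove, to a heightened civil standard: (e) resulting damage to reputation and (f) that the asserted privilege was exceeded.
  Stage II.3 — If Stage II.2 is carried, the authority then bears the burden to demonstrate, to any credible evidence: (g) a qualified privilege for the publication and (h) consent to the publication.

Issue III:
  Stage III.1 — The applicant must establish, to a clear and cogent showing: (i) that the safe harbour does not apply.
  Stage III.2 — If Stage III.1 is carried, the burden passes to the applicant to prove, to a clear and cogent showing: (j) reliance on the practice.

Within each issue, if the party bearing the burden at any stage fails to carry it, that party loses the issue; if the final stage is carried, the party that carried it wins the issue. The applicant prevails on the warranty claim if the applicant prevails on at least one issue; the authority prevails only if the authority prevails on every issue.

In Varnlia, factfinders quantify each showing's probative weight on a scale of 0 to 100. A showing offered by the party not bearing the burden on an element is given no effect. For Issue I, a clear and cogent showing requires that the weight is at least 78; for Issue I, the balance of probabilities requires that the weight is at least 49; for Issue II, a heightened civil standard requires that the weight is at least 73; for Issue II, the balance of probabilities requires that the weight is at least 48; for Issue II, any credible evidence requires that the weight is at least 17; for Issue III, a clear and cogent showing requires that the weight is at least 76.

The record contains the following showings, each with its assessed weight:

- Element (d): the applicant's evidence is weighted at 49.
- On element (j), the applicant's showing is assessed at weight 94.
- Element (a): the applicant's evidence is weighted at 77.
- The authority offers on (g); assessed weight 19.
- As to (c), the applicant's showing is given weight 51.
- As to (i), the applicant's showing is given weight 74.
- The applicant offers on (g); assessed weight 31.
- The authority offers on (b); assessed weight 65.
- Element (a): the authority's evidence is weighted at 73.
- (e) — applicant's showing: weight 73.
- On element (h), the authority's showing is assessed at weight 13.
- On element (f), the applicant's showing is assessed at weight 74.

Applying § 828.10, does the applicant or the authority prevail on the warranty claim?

— Issue I —
Stage I.1 (applicant, a clear and cogent showing, weight is at least 78): (a) 77 (authority's 73 disregarded) < 78 — fails.
  Stage I.1 not carried; the applicant fails its burden.
So the authority prevails on this issue.
— Issue II —
Stage II.1 — burden on applicant; standard: the balance of probabilities (weight is at least 48).
    (c): 51 ≥ 48 [met]
    (d): 49 ≥ 48 [met]
  Stage II.1 is satisfied; the applicant continues to bear the burden.
Stage II.2 — burden on applicant; standard: a heightened civil standard (weight is at least 73).
    (e): 73 ≥ 73 [met]
    (f): 74 ≥ 73 [met]
  Stage II.2 is satisfied; the onus moves to the authority.
Stage II.3 — burden on authority; standard: any credible evidence (weight is at least 17).
    (g): 19 (applicant's 31 disregarded) ≥ 17 [met]
    (h): 13 < 17 [not met]
  Not every element is met, so the authority fails to carry Stage II.3.
The applicant prevails on this issue.
— Issue III —
Stage III.1 — burden on applicant; standard: a clear and cogent showing (weight is at least 76).
    (i): 74 < 76 [not met]
  Stage III.1 not carried; the applicant fails its burden.
The authority prevails on this issue.
Per-issue: Issue I → authority; Issue II → applicant; Issue III → authority. The applicant must prevail on at least one issue; overall, the applicant prevails.

applicant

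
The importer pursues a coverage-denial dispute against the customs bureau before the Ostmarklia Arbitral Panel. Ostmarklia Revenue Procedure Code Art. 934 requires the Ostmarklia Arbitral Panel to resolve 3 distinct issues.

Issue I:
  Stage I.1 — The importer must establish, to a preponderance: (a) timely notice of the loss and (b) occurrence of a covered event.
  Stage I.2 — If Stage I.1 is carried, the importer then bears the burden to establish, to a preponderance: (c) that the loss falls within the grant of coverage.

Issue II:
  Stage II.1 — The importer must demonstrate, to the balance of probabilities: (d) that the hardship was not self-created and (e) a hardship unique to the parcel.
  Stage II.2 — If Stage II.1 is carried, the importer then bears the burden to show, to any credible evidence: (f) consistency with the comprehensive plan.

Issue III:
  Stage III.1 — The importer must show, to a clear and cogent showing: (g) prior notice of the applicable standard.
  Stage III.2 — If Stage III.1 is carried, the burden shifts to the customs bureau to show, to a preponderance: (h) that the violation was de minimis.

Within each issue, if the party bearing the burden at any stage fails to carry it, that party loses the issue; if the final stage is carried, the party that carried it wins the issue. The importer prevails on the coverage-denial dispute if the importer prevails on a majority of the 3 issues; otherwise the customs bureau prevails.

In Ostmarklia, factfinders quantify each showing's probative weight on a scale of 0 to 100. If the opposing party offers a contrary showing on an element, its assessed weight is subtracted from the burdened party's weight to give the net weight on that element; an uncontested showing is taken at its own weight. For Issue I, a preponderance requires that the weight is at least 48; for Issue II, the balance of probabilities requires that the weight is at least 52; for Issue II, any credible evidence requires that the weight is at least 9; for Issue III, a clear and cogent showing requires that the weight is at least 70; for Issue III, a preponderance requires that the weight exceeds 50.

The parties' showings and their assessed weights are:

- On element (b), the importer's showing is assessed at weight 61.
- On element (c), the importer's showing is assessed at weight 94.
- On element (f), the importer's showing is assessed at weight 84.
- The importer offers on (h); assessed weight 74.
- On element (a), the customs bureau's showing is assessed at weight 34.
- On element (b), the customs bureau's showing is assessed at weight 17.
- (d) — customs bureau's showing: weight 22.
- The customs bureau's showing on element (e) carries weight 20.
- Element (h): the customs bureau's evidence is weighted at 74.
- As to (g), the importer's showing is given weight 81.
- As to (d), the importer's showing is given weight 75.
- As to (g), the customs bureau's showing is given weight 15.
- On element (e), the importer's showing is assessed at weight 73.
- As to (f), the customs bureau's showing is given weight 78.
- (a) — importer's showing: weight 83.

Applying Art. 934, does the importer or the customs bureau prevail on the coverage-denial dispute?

customs bureau

— Issue I —
Stage I.1 (importer, a preponderance, weight is at least 48): (a) net 83−34=49 ≥ 48 — meets; (b) net 61−17=44 < 48 — fails.
  Stage I.1 not carried; the importer fails its burden.
The analysis ends at Stage I.1; the customs bureau prevails on this issue.
— Issue II —
Stage II.1 — burden on importer; standard: the balance of probabilities (weight is at least 52).
    (d): 75 − 22 = 53 ≥ 52 [met]
    (e): 73 − 20 = 53 ≥ 52 [met]
  Stage II.1 is satisfied; the importer continues to bear the burden.
Stage II.2 — burden on importer; standard: any credible evidence (weight is at least 9).
    (f): 84 − 78 = 6 < 9 [not met]
  Not every element is met, so the importer fails to carry Stage II.2.
The analysis ends at Stage II.2; the customs bureau prevails on this issue.
— Issue III —
At Stage III.1 the importer must meet a clear and cogent showing (weight is at least 70): on (g) the weight is 81 less the opposing 15 gives net 66, which does not reach 70, so (g) does not meet the standard.
  Stage III.1 not carried; the importer fails its burden.
The customs bureau prevails on this issue.
Per-issue: Issue I → customs bureau; Issue II → customs bureau; Issue III → customs bureau. The importer must prevail on a majority of issues; overall, the customs bureau prevails.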